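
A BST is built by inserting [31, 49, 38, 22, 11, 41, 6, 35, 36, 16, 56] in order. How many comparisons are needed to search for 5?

Search path for 5: 31 -> 22 -> 11 -> 6
Found: False
Comparisons: 4


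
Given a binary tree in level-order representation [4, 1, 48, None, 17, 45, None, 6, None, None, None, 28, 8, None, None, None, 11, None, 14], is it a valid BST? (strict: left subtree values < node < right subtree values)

Level-order array: [4, 1, 48, None, 17, 45, None, 6, None, None, None, 28, 8, None, None, None, 11, None, 14]
Validate using subtree bounds (lo, hi): at each node, require lo < value < hi,
then recurse left with hi=value and right with lo=value.
Preorder trace (stopping at first violation):
  at node 4 with bounds (-inf, +inf): OK
  at node 1 with bounds (-inf, 4): OK
  at node 17 with bounds (1, 4): VIOLATION
Node 17 violates its bound: not (1 < 17 < 4).
Result: Not a valid BST


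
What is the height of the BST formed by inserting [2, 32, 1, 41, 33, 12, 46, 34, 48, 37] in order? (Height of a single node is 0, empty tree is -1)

Insertion order: [2, 32, 1, 41, 33, 12, 46, 34, 48, 37]
Tree (level-order array): [2, 1, 32, None, None, 12, 41, None, None, 33, 46, None, 34, None, 48, None, 37]
Compute height bottom-up (empty subtree = -1):
  height(1) = 1 + max(-1, -1) = 0
  height(12) = 1 + max(-1, -1) = 0
  height(37) = 1 + max(-1, -1) = 0
  height(34) = 1 + max(-1, 0) = 1
  height(33) = 1 + max(-1, 1) = 2
  height(48) = 1 + max(-1, -1) = 0
  height(46) = 1 + max(-1, 0) = 1
  height(41) = 1 + max(2, 1) = 3
  height(32) = 1 + max(0, 3) = 4
  height(2) = 1 + max(0, 4) = 5
Height = 5


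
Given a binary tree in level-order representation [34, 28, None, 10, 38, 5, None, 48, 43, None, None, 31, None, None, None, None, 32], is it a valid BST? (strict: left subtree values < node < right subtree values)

Level-order array: [34, 28, None, 10, 38, 5, None, 48, 43, None, None, 31, None, None, None, None, 32]
Validate using subtree bounds (lo, hi): at each node, require lo < value < hi,
then recurse left with hi=value and right with lo=value.
Preorder trace (stopping at first violation):
  at node 34 with bounds (-inf, +inf): OK
  at node 28 with bounds (-inf, 34): OK
  at node 10 with bounds (-inf, 28): OK
  at node 5 with bounds (-inf, 10): OK
  at node 38 with bounds (28, 34): VIOLATION
Node 38 violates its bound: not (28 < 38 < 34).
Result: Not a valid BST


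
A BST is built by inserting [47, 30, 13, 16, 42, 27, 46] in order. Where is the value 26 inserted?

Starting tree (level order): [47, 30, None, 13, 42, None, 16, None, 46, None, 27]
Insertion path: 47 -> 30 -> 13 -> 16 -> 27
Result: insert 26 as left child of 27
Final tree (level order): [47, 30, None, 13, 42, None, 16, None, 46, None, 27, None, None, 26]


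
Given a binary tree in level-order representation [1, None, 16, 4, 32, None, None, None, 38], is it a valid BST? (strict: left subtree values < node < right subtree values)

Level-order array: [1, None, 16, 4, 32, None, None, None, 38]
Validate using subtree bounds (lo, hi): at each node, require lo < value < hi,
then recurse left with hi=value and right with lo=value.
Preorder trace (stopping at first violation):
  at node 1 with bounds (-inf, +inf): OK
  at node 16 with bounds (1, +inf): OK
  at node 4 with bounds (1, 16): OK
  at node 32 with bounds (16, +inf): OK
  at node 38 with bounds (32, +inf): OK
No violation found at any node.
Result: Valid BST


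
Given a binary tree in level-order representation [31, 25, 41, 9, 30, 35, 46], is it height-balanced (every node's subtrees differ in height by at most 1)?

Tree (level-order array): [31, 25, 41, 9, 30, 35, 46]
Definition: a tree is height-balanced if, at every node, |h(left) - h(right)| <= 1 (empty subtree has height -1).
Bottom-up per-node check:
  node 9: h_left=-1, h_right=-1, diff=0 [OK], height=0
  node 30: h_left=-1, h_right=-1, diff=0 [OK], height=0
  node 25: h_left=0, h_right=0, diff=0 [OK], height=1
  node 35: h_left=-1, h_right=-1, diff=0 [OK], height=0
  node 46: h_left=-1, h_right=-1, diff=0 [OK], height=0
  node 41: h_left=0, h_right=0, diff=0 [OK], height=1
  node 31: h_left=1, h_right=1, diff=0 [OK], height=2
All nodes satisfy the balance condition.
Result: Balanced


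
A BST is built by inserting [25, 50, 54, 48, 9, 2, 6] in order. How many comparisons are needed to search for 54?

Search path for 54: 25 -> 50 -> 54
Found: True
Comparisons: 3


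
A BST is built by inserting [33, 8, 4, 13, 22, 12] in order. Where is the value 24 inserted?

Starting tree (level order): [33, 8, None, 4, 13, None, None, 12, 22]
Insertion path: 33 -> 8 -> 13 -> 22
Result: insert 24 as right child of 22
Final tree (level order): [33, 8, None, 4, 13, None, None, 12, 22, None, None, None, 24]


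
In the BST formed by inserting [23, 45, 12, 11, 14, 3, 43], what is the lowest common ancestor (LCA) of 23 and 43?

Tree insertion order: [23, 45, 12, 11, 14, 3, 43]
Tree (level-order array): [23, 12, 45, 11, 14, 43, None, 3]
In a BST, the LCA of p=23, q=43 is the first node v on the
root-to-leaf path with p <= v <= q (go left if both < v, right if both > v).
Walk from root:
  at 23: 23 <= 23 <= 43, this is the LCA
LCA = 23


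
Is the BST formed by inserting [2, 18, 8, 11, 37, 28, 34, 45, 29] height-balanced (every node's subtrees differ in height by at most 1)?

Tree (level-order array): [2, None, 18, 8, 37, None, 11, 28, 45, None, None, None, 34, None, None, 29]
Definition: a tree is height-balanced if, at every node, |h(left) - h(right)| <= 1 (empty subtree has height -1).
Bottom-up per-node check:
  node 11: h_left=-1, h_right=-1, diff=0 [OK], height=0
  node 8: h_left=-1, h_right=0, diff=1 [OK], height=1
  node 29: h_left=-1, h_right=-1, diff=0 [OK], height=0
  node 34: h_left=0, h_right=-1, diff=1 [OK], height=1
  node 28: h_left=-1, h_right=1, diff=2 [FAIL (|-1-1|=2 > 1)], height=2
  node 45: h_left=-1, h_right=-1, diff=0 [OK], height=0
  node 37: h_left=2, h_right=0, diff=2 [FAIL (|2-0|=2 > 1)], height=3
  node 18: h_left=1, h_right=3, diff=2 [FAIL (|1-3|=2 > 1)], height=4
  node 2: h_left=-1, h_right=4, diff=5 [FAIL (|-1-4|=5 > 1)], height=5
Node 28 violates the condition: |-1 - 1| = 2 > 1.
Result: Not balanced


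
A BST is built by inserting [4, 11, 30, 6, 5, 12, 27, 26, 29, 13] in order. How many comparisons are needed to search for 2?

Search path for 2: 4
Found: False
Comparisons: 1


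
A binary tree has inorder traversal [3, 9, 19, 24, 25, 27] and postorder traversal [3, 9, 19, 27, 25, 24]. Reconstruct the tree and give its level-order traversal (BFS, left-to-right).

Inorder:   [3, 9, 19, 24, 25, 27]
Postorder: [3, 9, 19, 27, 25, 24]
Algorithm: postorder visits root last, so walk postorder right-to-left;
each value is the root of the current inorder slice — split it at that
value, recurse on the right subtree first, then the left.
Recursive splits:
  root=24; inorder splits into left=[3, 9, 19], right=[25, 27]
  root=25; inorder splits into left=[], right=[27]
  root=27; inorder splits into left=[], right=[]
  root=19; inorder splits into left=[3, 9], right=[]
  root=9; inorder splits into left=[3], right=[]
  root=3; inorder splits into left=[], right=[]
Reconstructed level-order: [24, 19, 25, 9, 27, 3]


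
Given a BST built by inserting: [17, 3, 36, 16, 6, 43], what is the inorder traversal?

Tree insertion order: [17, 3, 36, 16, 6, 43]
Tree (level-order array): [17, 3, 36, None, 16, None, 43, 6]
Inorder traversal: [3, 6, 16, 17, 36, 43]


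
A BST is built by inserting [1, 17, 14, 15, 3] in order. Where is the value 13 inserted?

Starting tree (level order): [1, None, 17, 14, None, 3, 15]
Insertion path: 1 -> 17 -> 14 -> 3
Result: insert 13 as right child of 3
Final tree (level order): [1, None, 17, 14, None, 3, 15, None, 13]


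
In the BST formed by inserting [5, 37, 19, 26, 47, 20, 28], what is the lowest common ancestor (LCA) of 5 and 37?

Tree insertion order: [5, 37, 19, 26, 47, 20, 28]
Tree (level-order array): [5, None, 37, 19, 47, None, 26, None, None, 20, 28]
In a BST, the LCA of p=5, q=37 is the first node v on the
root-to-leaf path with p <= v <= q (go left if both < v, right if both > v).
Walk from root:
  at 5: 5 <= 5 <= 37, this is the LCA
LCA = 5


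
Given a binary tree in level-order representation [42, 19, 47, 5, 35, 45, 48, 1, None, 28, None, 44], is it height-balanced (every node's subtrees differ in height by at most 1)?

Tree (level-order array): [42, 19, 47, 5, 35, 45, 48, 1, None, 28, None, 44]
Definition: a tree is height-balanced if, at every node, |h(left) - h(right)| <= 1 (empty subtree has height -1).
Bottom-up per-node check:
  node 1: h_left=-1, h_right=-1, diff=0 [OK], height=0
  node 5: h_left=0, h_right=-1, diff=1 [OK], height=1
  node 28: h_left=-1, h_right=-1, diff=0 [OK], height=0
  node 35: h_left=0, h_right=-1, diff=1 [OK], height=1
  node 19: h_left=1, h_right=1, diff=0 [OK], height=2
  node 44: h_left=-1, h_right=-1, diff=0 [OK], height=0
  node 45: h_left=0, h_right=-1, diff=1 [OK], height=1
  node 48: h_left=-1, h_right=-1, diff=0 [OK], height=0
  node 47: h_left=1, h_right=0, diff=1 [OK], height=2
  node 42: h_left=2, h_right=2, diff=0 [OK], height=3
All nodes satisfy the balance condition.
Result: Balanced


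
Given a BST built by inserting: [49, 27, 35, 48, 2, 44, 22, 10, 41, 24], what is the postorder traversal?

Tree insertion order: [49, 27, 35, 48, 2, 44, 22, 10, 41, 24]
Tree (level-order array): [49, 27, None, 2, 35, None, 22, None, 48, 10, 24, 44, None, None, None, None, None, 41]
Postorder traversal: [10, 24, 22, 2, 41, 44, 48, 35, 27, 49]


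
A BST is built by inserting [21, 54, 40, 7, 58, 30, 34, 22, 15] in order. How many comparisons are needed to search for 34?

Search path for 34: 21 -> 54 -> 40 -> 30 -> 34
Found: True
Comparisons: 5


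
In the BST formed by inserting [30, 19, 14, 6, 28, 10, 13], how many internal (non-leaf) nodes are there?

Tree built from: [30, 19, 14, 6, 28, 10, 13]
Tree (level-order array): [30, 19, None, 14, 28, 6, None, None, None, None, 10, None, 13]
Rule: An internal node has at least one child.
Per-node child counts:
  node 30: 1 child(ren)
  node 19: 2 child(ren)
  node 14: 1 child(ren)
  node 6: 1 child(ren)
  node 10: 1 child(ren)
  node 13: 0 child(ren)
  node 28: 0 child(ren)
Matching nodes: [30, 19, 14, 6, 10]
Count of internal (non-leaf) nodes: 5


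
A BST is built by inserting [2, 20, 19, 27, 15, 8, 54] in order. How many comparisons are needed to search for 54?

Search path for 54: 2 -> 20 -> 27 -> 54
Found: True
Comparisons: 4


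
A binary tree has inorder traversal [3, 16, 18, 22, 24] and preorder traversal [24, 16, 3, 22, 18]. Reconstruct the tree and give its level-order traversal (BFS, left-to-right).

Inorder:  [3, 16, 18, 22, 24]
Preorder: [24, 16, 3, 22, 18]
Algorithm: preorder visits root first, so consume preorder in order;
for each root, split the current inorder slice at that value into
left-subtree inorder and right-subtree inorder, then recurse.
Recursive splits:
  root=24; inorder splits into left=[3, 16, 18, 22], right=[]
  root=16; inorder splits into left=[3], right=[18, 22]
  root=3; inorder splits into left=[], right=[]
  root=22; inorder splits into left=[18], right=[]
  root=18; inorder splits into left=[], right=[]
Reconstructed level-order: [24, 16, 3, 22, 18]


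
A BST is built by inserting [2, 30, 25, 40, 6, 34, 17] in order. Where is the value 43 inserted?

Starting tree (level order): [2, None, 30, 25, 40, 6, None, 34, None, None, 17]
Insertion path: 2 -> 30 -> 40
Result: insert 43 as right child of 40
Final tree (level order): [2, None, 30, 25, 40, 6, None, 34, 43, None, 17]


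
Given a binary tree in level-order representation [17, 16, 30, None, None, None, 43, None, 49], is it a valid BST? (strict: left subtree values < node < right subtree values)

Level-order array: [17, 16, 30, None, None, None, 43, None, 49]
Validate using subtree bounds (lo, hi): at each node, require lo < value < hi,
then recurse left with hi=value and right with lo=value.
Preorder trace (stopping at first violation):
  at node 17 with bounds (-inf, +inf): OK
  at node 16 with bounds (-inf, 17): OK
  at node 30 with bounds (17, +inf): OK
  at node 43 with bounds (30, +inf): OK
  at node 49 with bounds (43, +inf): OK
No violation found at any node.
Result: Valid BST


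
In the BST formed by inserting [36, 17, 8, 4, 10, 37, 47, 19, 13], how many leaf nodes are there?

Tree built from: [36, 17, 8, 4, 10, 37, 47, 19, 13]
Tree (level-order array): [36, 17, 37, 8, 19, None, 47, 4, 10, None, None, None, None, None, None, None, 13]
Rule: A leaf has 0 children.
Per-node child counts:
  node 36: 2 child(ren)
  node 17: 2 child(ren)
  node 8: 2 child(ren)
  node 4: 0 child(ren)
  node 10: 1 child(ren)
  node 13: 0 child(ren)
  node 19: 0 child(ren)
  node 37: 1 child(ren)
  node 47: 0 child(ren)
Matching nodes: [4, 13, 19, 47]
Count of leaf nodes: 4


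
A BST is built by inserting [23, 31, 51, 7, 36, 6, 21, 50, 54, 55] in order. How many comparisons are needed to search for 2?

Search path for 2: 23 -> 7 -> 6
Found: False
Comparisons: 3


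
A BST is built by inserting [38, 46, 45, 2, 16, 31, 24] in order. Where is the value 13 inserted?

Starting tree (level order): [38, 2, 46, None, 16, 45, None, None, 31, None, None, 24]
Insertion path: 38 -> 2 -> 16
Result: insert 13 as left child of 16
Final tree (level order): [38, 2, 46, None, 16, 45, None, 13, 31, None, None, None, None, 24]


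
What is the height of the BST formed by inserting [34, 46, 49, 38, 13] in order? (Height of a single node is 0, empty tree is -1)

Insertion order: [34, 46, 49, 38, 13]
Tree (level-order array): [34, 13, 46, None, None, 38, 49]
Compute height bottom-up (empty subtree = -1):
  height(13) = 1 + max(-1, -1) = 0
  height(38) = 1 + max(-1, -1) = 0
  height(49) = 1 + max(-1, -1) = 0
  height(46) = 1 + max(0, 0) = 1
  height(34) = 1 + max(0, 1) = 2
Height = 2


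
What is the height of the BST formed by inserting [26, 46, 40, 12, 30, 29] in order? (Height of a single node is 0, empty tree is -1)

Insertion order: [26, 46, 40, 12, 30, 29]
Tree (level-order array): [26, 12, 46, None, None, 40, None, 30, None, 29]
Compute height bottom-up (empty subtree = -1):
  height(12) = 1 + max(-1, -1) = 0
  height(29) = 1 + max(-1, -1) = 0
  height(30) = 1 + max(0, -1) = 1
  height(40) = 1 + max(1, -1) = 2
  height(46) = 1 + max(2, -1) = 3
  height(26) = 1 + max(0, 3) = 4
Height = 4


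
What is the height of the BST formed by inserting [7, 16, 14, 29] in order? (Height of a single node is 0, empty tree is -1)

Insertion order: [7, 16, 14, 29]
Tree (level-order array): [7, None, 16, 14, 29]
Compute height bottom-up (empty subtree = -1):
  height(14) = 1 + max(-1, -1) = 0
  height(29) = 1 + max(-1, -1) = 0
  height(16) = 1 + max(0, 0) = 1
  height(7) = 1 + max(-1, 1) = 2
Height = 2


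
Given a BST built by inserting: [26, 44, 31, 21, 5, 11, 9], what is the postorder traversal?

Tree insertion order: [26, 44, 31, 21, 5, 11, 9]
Tree (level-order array): [26, 21, 44, 5, None, 31, None, None, 11, None, None, 9]
Postorder traversal: [9, 11, 5, 21, 31, 44, 26]


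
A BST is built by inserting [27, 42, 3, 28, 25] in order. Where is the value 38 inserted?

Starting tree (level order): [27, 3, 42, None, 25, 28]
Insertion path: 27 -> 42 -> 28
Result: insert 38 as right child of 28
Final tree (level order): [27, 3, 42, None, 25, 28, None, None, None, None, 38]


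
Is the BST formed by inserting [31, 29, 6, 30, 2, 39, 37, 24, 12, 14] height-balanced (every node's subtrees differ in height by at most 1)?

Tree (level-order array): [31, 29, 39, 6, 30, 37, None, 2, 24, None, None, None, None, None, None, 12, None, None, 14]
Definition: a tree is height-balanced if, at every node, |h(left) - h(right)| <= 1 (empty subtree has height -1).
Bottom-up per-node check:
  node 2: h_left=-1, h_right=-1, diff=0 [OK], height=0
  node 14: h_left=-1, h_right=-1, diff=0 [OK], height=0
  node 12: h_left=-1, h_right=0, diff=1 [OK], height=1
  node 24: h_left=1, h_right=-1, diff=2 [FAIL (|1--1|=2 > 1)], height=2
  node 6: h_left=0, h_right=2, diff=2 [FAIL (|0-2|=2 > 1)], height=3
  node 30: h_left=-1, h_right=-1, diff=0 [OK], height=0
  node 29: h_left=3, h_right=0, diff=3 [FAIL (|3-0|=3 > 1)], height=4
  node 37: h_left=-1, h_right=-1, diff=0 [OK], height=0
  node 39: h_left=0, h_right=-1, diff=1 [OK], height=1
  node 31: h_left=4, h_right=1, diff=3 [FAIL (|4-1|=3 > 1)], height=5
Node 24 violates the condition: |1 - -1| = 2 > 1.
Result: Not balanced


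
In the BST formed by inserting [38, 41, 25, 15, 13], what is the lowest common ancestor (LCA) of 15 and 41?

Tree insertion order: [38, 41, 25, 15, 13]
Tree (level-order array): [38, 25, 41, 15, None, None, None, 13]
In a BST, the LCA of p=15, q=41 is the first node v on the
root-to-leaf path with p <= v <= q (go left if both < v, right if both > v).
Walk from root:
  at 38: 15 <= 38 <= 41, this is the LCA
LCA = 38


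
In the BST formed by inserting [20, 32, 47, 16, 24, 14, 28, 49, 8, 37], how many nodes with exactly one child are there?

Tree built from: [20, 32, 47, 16, 24, 14, 28, 49, 8, 37]
Tree (level-order array): [20, 16, 32, 14, None, 24, 47, 8, None, None, 28, 37, 49]
Rule: These are nodes with exactly 1 non-null child.
Per-node child counts:
  node 20: 2 child(ren)
  node 16: 1 child(ren)
  node 14: 1 child(ren)
  node 8: 0 child(ren)
  node 32: 2 child(ren)
  node 24: 1 child(ren)
  node 28: 0 child(ren)
  node 47: 2 child(ren)
  node 37: 0 child(ren)
  node 49: 0 child(ren)
Matching nodes: [16, 14, 24]
Count of nodes with exactly one child: 3


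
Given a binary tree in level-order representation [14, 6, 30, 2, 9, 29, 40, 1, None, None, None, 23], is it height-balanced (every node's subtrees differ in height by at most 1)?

Tree (level-order array): [14, 6, 30, 2, 9, 29, 40, 1, None, None, None, 23]
Definition: a tree is height-balanced if, at every node, |h(left) - h(right)| <= 1 (empty subtree has height -1).
Bottom-up per-node check:
  node 1: h_left=-1, h_right=-1, diff=0 [OK], height=0
  node 2: h_left=0, h_right=-1, diff=1 [OK], height=1
  node 9: h_left=-1, h_right=-1, diff=0 [OK], height=0
  node 6: h_left=1, h_right=0, diff=1 [OK], height=2
  node 23: h_left=-1, h_right=-1, diff=0 [OK], height=0
  node 29: h_left=0, h_right=-1, diff=1 [OK], height=1
  node 40: h_left=-1, h_right=-1, diff=0 [OK], height=0
  node 30: h_left=1, h_right=0, diff=1 [OK], height=2
  node 14: h_left=2, h_right=2, diff=0 [OK], height=3
All nodes satisfy the balance condition.
Result: Balanced


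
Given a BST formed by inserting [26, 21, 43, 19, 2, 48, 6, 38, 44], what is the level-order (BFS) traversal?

Tree insertion order: [26, 21, 43, 19, 2, 48, 6, 38, 44]
Tree (level-order array): [26, 21, 43, 19, None, 38, 48, 2, None, None, None, 44, None, None, 6]
BFS from the root, enqueuing left then right child of each popped node:
  queue [26] -> pop 26, enqueue [21, 43], visited so far: [26]
  queue [21, 43] -> pop 21, enqueue [19], visited so far: [26, 21]
  queue [43, 19] -> pop 43, enqueue [38, 48], visited so far: [26, 21, 43]
  queue [19, 38, 48] -> pop 19, enqueue [2], visited so far: [26, 21, 43, 19]
  queue [38, 48, 2] -> pop 38, enqueue [none], visited so far: [26, 21, 43, 19, 38]
  queue [48, 2] -> pop 48, enqueue [44], visited so far: [26, 21, 43, 19, 38, 48]
  queue [2, 44] -> pop 2, enqueue [6], visited so far: [26, 21, 43, 19, 38, 48, 2]
  queue [44, 6] -> pop 44, enqueue [none], visited so far: [26, 21, 43, 19, 38, 48, 2, 44]
  queue [6] -> pop 6, enqueue [none], visited so far: [26, 21, 43, 19, 38, 48, 2, 44, 6]
Result: [26, 21, 43, 19, 38, 48, 2, 44, 6]


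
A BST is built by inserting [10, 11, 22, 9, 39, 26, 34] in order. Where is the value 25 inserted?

Starting tree (level order): [10, 9, 11, None, None, None, 22, None, 39, 26, None, None, 34]
Insertion path: 10 -> 11 -> 22 -> 39 -> 26
Result: insert 25 as left child of 26
Final tree (level order): [10, 9, 11, None, None, None, 22, None, 39, 26, None, 25, 34]


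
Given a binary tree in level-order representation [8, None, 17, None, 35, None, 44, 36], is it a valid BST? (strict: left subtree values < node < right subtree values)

Level-order array: [8, None, 17, None, 35, None, 44, 36]
Validate using subtree bounds (lo, hi): at each node, require lo < value < hi,
then recurse left with hi=value and right with lo=value.
Preorder trace (stopping at first violation):
  at node 8 with bounds (-inf, +inf): OK
  at node 17 with bounds (8, +inf): OK
  at node 35 with bounds (17, +inf): OK
  at node 44 with bounds (35, +inf): OK
  at node 36 with bounds (35, 44): OK
No violation found at any node.
Result: Valid BST


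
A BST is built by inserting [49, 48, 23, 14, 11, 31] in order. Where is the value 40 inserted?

Starting tree (level order): [49, 48, None, 23, None, 14, 31, 11]
Insertion path: 49 -> 48 -> 23 -> 31
Result: insert 40 as right child of 31
Final tree (level order): [49, 48, None, 23, None, 14, 31, 11, None, None, 40]


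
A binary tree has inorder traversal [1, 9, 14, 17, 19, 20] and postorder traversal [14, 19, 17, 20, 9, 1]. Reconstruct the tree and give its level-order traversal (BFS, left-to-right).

Inorder:   [1, 9, 14, 17, 19, 20]
Postorder: [14, 19, 17, 20, 9, 1]
Algorithm: postorder visits root last, so walk postorder right-to-left;
each value is the root of the current inorder slice — split it at that
value, recurse on the right subtree first, then the left.
Recursive splits:
  root=1; inorder splits into left=[], right=[9, 14, 17, 19, 20]
  root=9; inorder splits into left=[], right=[14, 17, 19, 20]
  root=20; inorder splits into left=[14, 17, 19], right=[]
  root=17; inorder splits into left=[14], right=[19]
  root=19; inorder splits into left=[], right=[]
  root=14; inorder splits into left=[], right=[]
Reconstructed level-order: [1, 9, 20, 17, 14, 19]


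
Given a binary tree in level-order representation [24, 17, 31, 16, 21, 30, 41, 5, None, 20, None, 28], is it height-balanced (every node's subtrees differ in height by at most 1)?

Tree (level-order array): [24, 17, 31, 16, 21, 30, 41, 5, None, 20, None, 28]
Definition: a tree is height-balanced if, at every node, |h(left) - h(right)| <= 1 (empty subtree has height -1).
Bottom-up per-node check:
  node 5: h_left=-1, h_right=-1, diff=0 [OK], height=0
  node 16: h_left=0, h_right=-1, diff=1 [OK], height=1
  node 20: h_left=-1, h_right=-1, diff=0 [OK], height=0
  node 21: h_left=0, h_right=-1, diff=1 [OK], height=1
  node 17: h_left=1, h_right=1, diff=0 [OK], height=2
  node 28: h_left=-1, h_right=-1, diff=0 [OK], height=0
  node 30: h_left=0, h_right=-1, diff=1 [OK], height=1
  node 41: h_left=-1, h_right=-1, diff=0 [OK], height=0
  node 31: h_left=1, h_right=0, diff=1 [OK], height=2
  node 24: h_left=2, h_right=2, diff=0 [OK], height=3
All nodes satisfy the balance condition.
Result: Balanced


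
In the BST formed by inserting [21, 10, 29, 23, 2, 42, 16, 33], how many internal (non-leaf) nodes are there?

Tree built from: [21, 10, 29, 23, 2, 42, 16, 33]
Tree (level-order array): [21, 10, 29, 2, 16, 23, 42, None, None, None, None, None, None, 33]
Rule: An internal node has at least one child.
Per-node child counts:
  node 21: 2 child(ren)
  node 10: 2 child(ren)
  node 2: 0 child(ren)
  node 16: 0 child(ren)
  node 29: 2 child(ren)
  node 23: 0 child(ren)
  node 42: 1 child(ren)
  node 33: 0 child(ren)
Matching nodes: [21, 10, 29, 42]
Count of internal (non-leaf) nodes: 4


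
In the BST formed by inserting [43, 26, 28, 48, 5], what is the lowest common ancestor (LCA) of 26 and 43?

Tree insertion order: [43, 26, 28, 48, 5]
Tree (level-order array): [43, 26, 48, 5, 28]
In a BST, the LCA of p=26, q=43 is the first node v on the
root-to-leaf path with p <= v <= q (go left if both < v, right if both > v).
Walk from root:
  at 43: 26 <= 43 <= 43, this is the LCA
LCA = 43


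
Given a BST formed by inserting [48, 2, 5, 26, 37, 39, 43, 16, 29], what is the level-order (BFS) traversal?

Tree insertion order: [48, 2, 5, 26, 37, 39, 43, 16, 29]
Tree (level-order array): [48, 2, None, None, 5, None, 26, 16, 37, None, None, 29, 39, None, None, None, 43]
BFS from the root, enqueuing left then right child of each popped node:
  queue [48] -> pop 48, enqueue [2], visited so far: [48]
  queue [2] -> pop 2, enqueue [5], visited so far: [48, 2]
  queue [5] -> pop 5, enqueue [26], visited so far: [48, 2, 5]
  queue [26] -> pop 26, enqueue [16, 37], visited so far: [48, 2, 5, 26]
  queue [16, 37] -> pop 16, enqueue [none], visited so far: [48, 2, 5, 26, 16]
  queue [37] -> pop 37, enqueue [29, 39], visited so far: [48, 2, 5, 26, 16, 37]
  queue [29, 39] -> pop 29, enqueue [none], visited so far: [48, 2, 5, 26, 16, 37, 29]
  queue [39] -> pop 39, enqueue [43], visited so far: [48, 2, 5, 26, 16, 37, 29, 39]
  queue [43] -> pop 43, enqueue [none], visited so far: [48, 2, 5, 26, 16, 37, 29, 39, 43]
Result: [48, 2, 5, 26, 16, 37, 29, 39, 43]


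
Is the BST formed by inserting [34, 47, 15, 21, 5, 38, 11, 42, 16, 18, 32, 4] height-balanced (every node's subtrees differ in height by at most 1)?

Tree (level-order array): [34, 15, 47, 5, 21, 38, None, 4, 11, 16, 32, None, 42, None, None, None, None, None, 18]
Definition: a tree is height-balanced if, at every node, |h(left) - h(right)| <= 1 (empty subtree has height -1).
Bottom-up per-node check:
  node 4: h_left=-1, h_right=-1, diff=0 [OK], height=0
  node 11: h_left=-1, h_right=-1, diff=0 [OK], height=0
  node 5: h_left=0, h_right=0, diff=0 [OK], height=1
  node 18: h_left=-1, h_right=-1, diff=0 [OK], height=0
  node 16: h_left=-1, h_right=0, diff=1 [OK], height=1
  node 32: h_left=-1, h_right=-1, diff=0 [OK], height=0
  node 21: h_left=1, h_right=0, diff=1 [OK], height=2
  node 15: h_left=1, h_right=2, diff=1 [OK], height=3
  node 42: h_left=-1, h_right=-1, diff=0 [OK], height=0
  node 38: h_left=-1, h_right=0, diff=1 [OK], height=1
  node 47: h_left=1, h_right=-1, diff=2 [FAIL (|1--1|=2 > 1)], height=2
  node 34: h_left=3, h_right=2, diff=1 [OK], height=4
Node 47 violates the condition: |1 - -1| = 2 > 1.
Result: Not balanced


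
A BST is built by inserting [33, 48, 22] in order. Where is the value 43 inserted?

Starting tree (level order): [33, 22, 48]
Insertion path: 33 -> 48
Result: insert 43 as left child of 48
Final tree (level order): [33, 22, 48, None, None, 43]


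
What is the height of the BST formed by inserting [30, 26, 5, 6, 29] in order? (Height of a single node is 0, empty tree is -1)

Insertion order: [30, 26, 5, 6, 29]
Tree (level-order array): [30, 26, None, 5, 29, None, 6]
Compute height bottom-up (empty subtree = -1):
  height(6) = 1 + max(-1, -1) = 0
  height(5) = 1 + max(-1, 0) = 1
  height(29) = 1 + max(-1, -1) = 0
  height(26) = 1 + max(1, 0) = 2
  height(30) = 1 + max(2, -1) = 3
Height = 3


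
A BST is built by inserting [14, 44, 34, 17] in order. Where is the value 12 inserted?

Starting tree (level order): [14, None, 44, 34, None, 17]
Insertion path: 14
Result: insert 12 as left child of 14
Final tree (level order): [14, 12, 44, None, None, 34, None, 17]


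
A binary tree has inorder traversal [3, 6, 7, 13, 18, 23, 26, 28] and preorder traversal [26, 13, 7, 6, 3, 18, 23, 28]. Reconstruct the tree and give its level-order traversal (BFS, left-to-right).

Inorder:  [3, 6, 7, 13, 18, 23, 26, 28]
Preorder: [26, 13, 7, 6, 3, 18, 23, 28]
Algorithm: preorder visits root first, so consume preorder in order;
for each root, split the current inorder slice at that value into
left-subtree inorder and right-subtree inorder, then recurse.
Recursive splits:
  root=26; inorder splits into left=[3, 6, 7, 13, 18, 23], right=[28]
  root=13; inorder splits into left=[3, 6, 7], right=[18, 23]
  root=7; inorder splits into left=[3, 6], right=[]
  root=6; inorder splits into left=[3], right=[]
  root=3; inorder splits into left=[], right=[]
  root=18; inorder splits into left=[], right=[23]
  root=23; inorder splits into left=[], right=[]
  root=28; inorder splits into left=[], right=[]
Reconstructed level-order: [26, 13, 28, 7, 18, 6, 23, 3]


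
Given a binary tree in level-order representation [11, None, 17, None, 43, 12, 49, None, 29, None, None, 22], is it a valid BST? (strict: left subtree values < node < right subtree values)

Level-order array: [11, None, 17, None, 43, 12, 49, None, 29, None, None, 22]
Validate using subtree bounds (lo, hi): at each node, require lo < value < hi,
then recurse left with hi=value and right with lo=value.
Preorder trace (stopping at first violation):
  at node 11 with bounds (-inf, +inf): OK
  at node 17 with bounds (11, +inf): OK
  at node 43 with bounds (17, +inf): OK
  at node 12 with bounds (17, 43): VIOLATION
Node 12 violates its bound: not (17 < 12 < 43).
Result: Not a valid BST


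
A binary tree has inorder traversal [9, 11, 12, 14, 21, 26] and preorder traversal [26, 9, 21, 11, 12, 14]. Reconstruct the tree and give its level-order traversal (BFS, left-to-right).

Inorder:  [9, 11, 12, 14, 21, 26]
Preorder: [26, 9, 21, 11, 12, 14]
Algorithm: preorder visits root first, so consume preorder in order;
for each root, split the current inorder slice at that value into
left-subtree inorder and right-subtree inorder, then recurse.
Recursive splits:
  root=26; inorder splits into left=[9, 11, 12, 14, 21], right=[]
  root=9; inorder splits into left=[], right=[11, 12, 14, 21]
  root=21; inorder splits into left=[11, 12, 14], right=[]
  root=11; inorder splits into left=[], right=[12, 14]
  root=12; inorder splits into left=[], right=[14]
  root=14; inorder splits into left=[], right=[]
Reconstructed level-order: [26, 9, 21, 11, 12, 14]


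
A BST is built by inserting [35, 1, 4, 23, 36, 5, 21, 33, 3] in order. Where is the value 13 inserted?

Starting tree (level order): [35, 1, 36, None, 4, None, None, 3, 23, None, None, 5, 33, None, 21]
Insertion path: 35 -> 1 -> 4 -> 23 -> 5 -> 21
Result: insert 13 as left child of 21
Final tree (level order): [35, 1, 36, None, 4, None, None, 3, 23, None, None, 5, 33, None, 21, None, None, 13]


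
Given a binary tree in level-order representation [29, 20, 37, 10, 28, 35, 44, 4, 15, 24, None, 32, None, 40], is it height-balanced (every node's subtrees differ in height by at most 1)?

Tree (level-order array): [29, 20, 37, 10, 28, 35, 44, 4, 15, 24, None, 32, None, 40]
Definition: a tree is height-balanced if, at every node, |h(left) - h(right)| <= 1 (empty subtree has height -1).
Bottom-up per-node check:
  node 4: h_left=-1, h_right=-1, diff=0 [OK], height=0
  node 15: h_left=-1, h_right=-1, diff=0 [OK], height=0
  node 10: h_left=0, h_right=0, diff=0 [OK], height=1
  node 24: h_left=-1, h_right=-1, diff=0 [OK], height=0
  node 28: h_left=0, h_right=-1, diff=1 [OK], height=1
  node 20: h_left=1, h_right=1, diff=0 [OK], height=2
  node 32: h_left=-1, h_right=-1, diff=0 [OK], height=0
  node 35: h_left=0, h_right=-1, diff=1 [OK], height=1
  node 40: h_left=-1, h_right=-1, diff=0 [OK], height=0
  node 44: h_left=0, h_right=-1, diff=1 [OK], height=1
  node 37: h_left=1, h_right=1, diff=0 [OK], height=2
  node 29: h_left=2, h_right=2, diff=0 [OK], height=3
All nodes satisfy the balance condition.
Result: Balanced


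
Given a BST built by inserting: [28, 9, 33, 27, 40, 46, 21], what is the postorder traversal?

Tree insertion order: [28, 9, 33, 27, 40, 46, 21]
Tree (level-order array): [28, 9, 33, None, 27, None, 40, 21, None, None, 46]
Postorder traversal: [21, 27, 9, 46, 40, 33, 28]


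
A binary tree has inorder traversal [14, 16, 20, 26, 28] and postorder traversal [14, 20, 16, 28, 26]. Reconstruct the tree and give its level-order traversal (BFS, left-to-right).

Inorder:   [14, 16, 20, 26, 28]
Postorder: [14, 20, 16, 28, 26]
Algorithm: postorder visits root last, so walk postorder right-to-left;
each value is the root of the current inorder slice — split it at that
value, recurse on the right subtree first, then the left.
Recursive splits:
  root=26; inorder splits into left=[14, 16, 20], right=[28]
  root=28; inorder splits into left=[], right=[]
  root=16; inorder splits into left=[14], right=[20]
  root=20; inorder splits into left=[], right=[]
  root=14; inorder splits into left=[], right=[]
Reconstructed level-order: [26, 16, 28, 14, 20]


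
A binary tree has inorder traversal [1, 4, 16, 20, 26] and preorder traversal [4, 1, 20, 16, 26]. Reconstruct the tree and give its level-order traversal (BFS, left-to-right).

Inorder:  [1, 4, 16, 20, 26]
Preorder: [4, 1, 20, 16, 26]
Algorithm: preorder visits root first, so consume preorder in order;
for each root, split the current inorder slice at that value into
left-subtree inorder and right-subtree inorder, then recurse.
Recursive splits:
  root=4; inorder splits into left=[1], right=[16, 20, 26]
  root=1; inorder splits into left=[], right=[]
  root=20; inorder splits into left=[16], right=[26]
  root=16; inorder splits into left=[], right=[]
  root=26; inorder splits into left=[], right=[]
Reconstructed level-order: [4, 1, 20, 16, 26]


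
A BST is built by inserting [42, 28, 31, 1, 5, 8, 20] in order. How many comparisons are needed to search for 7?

Search path for 7: 42 -> 28 -> 1 -> 5 -> 8
Found: False
Comparisons: 5


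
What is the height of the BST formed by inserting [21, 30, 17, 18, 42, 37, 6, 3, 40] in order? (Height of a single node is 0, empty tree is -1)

Insertion order: [21, 30, 17, 18, 42, 37, 6, 3, 40]
Tree (level-order array): [21, 17, 30, 6, 18, None, 42, 3, None, None, None, 37, None, None, None, None, 40]
Compute height bottom-up (empty subtree = -1):
  height(3) = 1 + max(-1, -1) = 0
  height(6) = 1 + max(0, -1) = 1
  height(18) = 1 + max(-1, -1) = 0
  height(17) = 1 + max(1, 0) = 2
  height(40) = 1 + max(-1, -1) = 0
  height(37) = 1 + max(-1, 0) = 1
  height(42) = 1 + max(1, -1) = 2
  height(30) = 1 + max(-1, 2) = 3
  height(21) = 1 + max(2, 3) = 4
Height = 4


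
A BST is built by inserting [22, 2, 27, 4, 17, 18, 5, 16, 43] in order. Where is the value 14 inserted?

Starting tree (level order): [22, 2, 27, None, 4, None, 43, None, 17, None, None, 5, 18, None, 16]
Insertion path: 22 -> 2 -> 4 -> 17 -> 5 -> 16
Result: insert 14 as left child of 16
Final tree (level order): [22, 2, 27, None, 4, None, 43, None, 17, None, None, 5, 18, None, 16, None, None, 14]


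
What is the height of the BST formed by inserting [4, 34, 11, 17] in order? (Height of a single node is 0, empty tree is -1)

Insertion order: [4, 34, 11, 17]
Tree (level-order array): [4, None, 34, 11, None, None, 17]
Compute height bottom-up (empty subtree = -1):
  height(17) = 1 + max(-1, -1) = 0
  height(11) = 1 + max(-1, 0) = 1
  height(34) = 1 + max(1, -1) = 2
  height(4) = 1 + max(-1, 2) = 3
Height = 3


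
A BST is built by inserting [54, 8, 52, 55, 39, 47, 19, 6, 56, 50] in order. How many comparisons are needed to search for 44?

Search path for 44: 54 -> 8 -> 52 -> 39 -> 47
Found: False
Comparisons: 5


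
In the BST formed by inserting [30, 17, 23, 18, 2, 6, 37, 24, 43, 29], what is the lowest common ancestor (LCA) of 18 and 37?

Tree insertion order: [30, 17, 23, 18, 2, 6, 37, 24, 43, 29]
Tree (level-order array): [30, 17, 37, 2, 23, None, 43, None, 6, 18, 24, None, None, None, None, None, None, None, 29]
In a BST, the LCA of p=18, q=37 is the first node v on the
root-to-leaf path with p <= v <= q (go left if both < v, right if both > v).
Walk from root:
  at 30: 18 <= 30 <= 37, this is the LCA
LCA = 30


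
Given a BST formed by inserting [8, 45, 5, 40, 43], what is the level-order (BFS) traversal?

Tree insertion order: [8, 45, 5, 40, 43]
Tree (level-order array): [8, 5, 45, None, None, 40, None, None, 43]
BFS from the root, enqueuing left then right child of each popped node:
  queue [8] -> pop 8, enqueue [5, 45], visited so far: [8]
  queue [5, 45] -> pop 5, enqueue [none], visited so far: [8, 5]
  queue [45] -> pop 45, enqueue [40], visited so far: [8, 5, 45]
  queue [40] -> pop 40, enqueue [43], visited so far: [8, 5, 45, 40]
  queue [43] -> pop 43, enqueue [none], visited so far: [8, 5, 45, 40, 43]
Result: [8, 5, 45, 40, 43]


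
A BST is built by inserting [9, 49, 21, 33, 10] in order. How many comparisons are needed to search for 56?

Search path for 56: 9 -> 49
Found: False
Comparisons: 2


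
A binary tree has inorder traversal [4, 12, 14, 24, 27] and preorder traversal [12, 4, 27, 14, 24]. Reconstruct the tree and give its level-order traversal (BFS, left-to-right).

Inorder:  [4, 12, 14, 24, 27]
Preorder: [12, 4, 27, 14, 24]
Algorithm: preorder visits root first, so consume preorder in order;
for each root, split the current inorder slice at that value into
left-subtree inorder and right-subtree inorder, then recurse.
Recursive splits:
  root=12; inorder splits into left=[4], right=[14, 24, 27]
  root=4; inorder splits into left=[], right=[]
  root=27; inorder splits into left=[14, 24], right=[]
  root=14; inorder splits into left=[], right=[24]
  root=24; inorder splits into left=[], right=[]
Reconstructed level-order: [12, 4, 27, 14, 24]


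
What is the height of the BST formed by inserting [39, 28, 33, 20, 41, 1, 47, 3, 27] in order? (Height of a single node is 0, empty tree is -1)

Insertion order: [39, 28, 33, 20, 41, 1, 47, 3, 27]
Tree (level-order array): [39, 28, 41, 20, 33, None, 47, 1, 27, None, None, None, None, None, 3]
Compute height bottom-up (empty subtree = -1):
  height(3) = 1 + max(-1, -1) = 0
  height(1) = 1 + max(-1, 0) = 1
  height(27) = 1 + max(-1, -1) = 0
  height(20) = 1 + max(1, 0) = 2
  height(33) = 1 + max(-1, -1) = 0
  height(28) = 1 + max(2, 0) = 3
  height(47) = 1 + max(-1, -1) = 0
  height(41) = 1 + max(-1, 0) = 1
  height(39) = 1 + max(3, 1) = 4
Height = 4


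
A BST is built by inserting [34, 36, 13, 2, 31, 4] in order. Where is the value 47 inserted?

Starting tree (level order): [34, 13, 36, 2, 31, None, None, None, 4]
Insertion path: 34 -> 36
Result: insert 47 as right child of 36
Final tree (level order): [34, 13, 36, 2, 31, None, 47, None, 4]


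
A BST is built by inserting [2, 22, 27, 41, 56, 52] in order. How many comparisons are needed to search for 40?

Search path for 40: 2 -> 22 -> 27 -> 41
Found: False
Comparisons: 4


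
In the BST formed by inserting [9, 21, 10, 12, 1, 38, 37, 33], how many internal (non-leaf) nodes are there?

Tree built from: [9, 21, 10, 12, 1, 38, 37, 33]
Tree (level-order array): [9, 1, 21, None, None, 10, 38, None, 12, 37, None, None, None, 33]
Rule: An internal node has at least one child.
Per-node child counts:
  node 9: 2 child(ren)
  node 1: 0 child(ren)
  node 21: 2 child(ren)
  node 10: 1 child(ren)
  node 12: 0 child(ren)
  node 38: 1 child(ren)
  node 37: 1 child(ren)
  node 33: 0 child(ren)
Matching nodes: [9, 21, 10, 38, 37]
Count of internal (non-leaf) nodes: 5


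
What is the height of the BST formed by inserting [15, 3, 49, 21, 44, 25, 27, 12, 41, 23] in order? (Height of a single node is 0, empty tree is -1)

Insertion order: [15, 3, 49, 21, 44, 25, 27, 12, 41, 23]
Tree (level-order array): [15, 3, 49, None, 12, 21, None, None, None, None, 44, 25, None, 23, 27, None, None, None, 41]
Compute height bottom-up (empty subtree = -1):
  height(12) = 1 + max(-1, -1) = 0
  height(3) = 1 + max(-1, 0) = 1
  height(23) = 1 + max(-1, -1) = 0
  height(41) = 1 + max(-1, -1) = 0
  height(27) = 1 + max(-1, 0) = 1
  height(25) = 1 + max(0, 1) = 2
  height(44) = 1 + max(2, -1) = 3
  height(21) = 1 + max(-1, 3) = 4
  height(49) = 1 + max(4, -1) = 5
  height(15) = 1 + max(1, 5) = 6
Height = 6


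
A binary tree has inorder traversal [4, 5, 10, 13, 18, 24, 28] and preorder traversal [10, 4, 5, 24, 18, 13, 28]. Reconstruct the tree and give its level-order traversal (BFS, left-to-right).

Inorder:  [4, 5, 10, 13, 18, 24, 28]
Preorder: [10, 4, 5, 24, 18, 13, 28]
Algorithm: preorder visits root first, so consume preorder in order;
for each root, split the current inorder slice at that value into
left-subtree inorder and right-subtree inorder, then recurse.
Recursive splits:
  root=10; inorder splits into left=[4, 5], right=[13, 18, 24, 28]
  root=4; inorder splits into left=[], right=[5]
  root=5; inorder splits into left=[], right=[]
  root=24; inorder splits into left=[13, 18], right=[28]
  root=18; inorder splits into left=[13], right=[]
  root=13; inorder splits into left=[], right=[]
  root=28; inorder splits into left=[], right=[]
Reconstructed level-order: [10, 4, 24, 5, 18, 28, 13]
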